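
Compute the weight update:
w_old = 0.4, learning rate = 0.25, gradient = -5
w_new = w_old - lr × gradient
w_new = 1.65

w_new = w - η·∂L/∂w = 0.4 - 0.25×(-5) = 0.4 - (-1.25) = 1.65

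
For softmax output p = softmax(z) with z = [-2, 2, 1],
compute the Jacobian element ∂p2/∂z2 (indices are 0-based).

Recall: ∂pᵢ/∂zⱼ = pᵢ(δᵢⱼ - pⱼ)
∂p2/∂z2 = 0.195

p = softmax(z) = [0.01321, 0.7214, 0.2654]
p2 = 0.2654

∂p2/∂z2 = p2(1 - p2) = 0.2654 × (1 - 0.2654) = 0.195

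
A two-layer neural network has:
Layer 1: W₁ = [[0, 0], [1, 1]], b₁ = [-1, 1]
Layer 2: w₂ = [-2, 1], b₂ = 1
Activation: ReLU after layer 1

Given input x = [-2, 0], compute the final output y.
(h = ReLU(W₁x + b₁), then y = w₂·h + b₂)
y = 1

Layer 1 pre-activation: z₁ = [-1, -1]
After ReLU: h = [0, 0]
Layer 2 output: y = -2×0 + 1×0 + 1 = 1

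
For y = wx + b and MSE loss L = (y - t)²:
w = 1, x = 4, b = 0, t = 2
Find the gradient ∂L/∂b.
∂L/∂b = 4

y = wx + b = (1)(4) + 0 = 4
∂L/∂y = 2(y - t) = 2(4 - 2) = 4
∂y/∂b = 1
∂L/∂b = ∂L/∂y · ∂y/∂b = 4 × 1 = 4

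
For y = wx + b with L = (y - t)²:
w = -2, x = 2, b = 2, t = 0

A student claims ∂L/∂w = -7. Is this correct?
Incorrect

y = (-2)(2) + 2 = -2
∂L/∂y = 2(y - t) = 2(-2 - 0) = -4
∂y/∂w = x = 2
∂L/∂w = -4 × 2 = -8

Claimed value: -7
Incorrect: The correct gradient is -8.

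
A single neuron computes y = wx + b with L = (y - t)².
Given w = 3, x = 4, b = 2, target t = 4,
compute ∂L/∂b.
∂L/∂b = 20

y = wx + b = (3)(4) + 2 = 14
∂L/∂y = 2(y - t) = 2(14 - 4) = 20
∂y/∂b = 1
∂L/∂b = ∂L/∂y · ∂y/∂b = 20 × 1 = 20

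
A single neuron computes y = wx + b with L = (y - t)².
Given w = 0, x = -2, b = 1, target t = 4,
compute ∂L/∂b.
∂L/∂b = -6

y = wx + b = (0)(-2) + 1 = 1
∂L/∂y = 2(y - t) = 2(1 - 4) = -6
∂y/∂b = 1
∂L/∂b = ∂L/∂y · ∂y/∂b = -6 × 1 = -6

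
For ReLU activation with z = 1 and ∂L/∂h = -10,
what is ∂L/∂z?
∂L/∂z = -10

h = ReLU(1) = 1
Since z > 0: ∂h/∂z = 1
∂L/∂z = ∂L/∂h · ∂h/∂z = -10 × 1 = -10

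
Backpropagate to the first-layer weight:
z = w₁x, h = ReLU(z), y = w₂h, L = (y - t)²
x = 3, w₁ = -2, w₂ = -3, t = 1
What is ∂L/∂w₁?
∂L/∂w₁ = 0

Forward pass:
z = w₁x = -2×3 = -6
h = ReLU(-6) = 0
y = w₂h = -3×0 = 0

Backward pass:
∂L/∂y = 2(y - t) = 2(0 - 1) = -2
∂y/∂h = w₂ = -3
∂h/∂z = 0 (ReLU derivative)
∂z/∂w₁ = x = 3

∂L/∂w₁ = -2 × -3 × 0 × 3 = 0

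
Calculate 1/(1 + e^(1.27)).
0.2193

sigmoid(-1.27) = 1/(1 + e^(1.27)) = 1/(1 + 3.561) = 0.2193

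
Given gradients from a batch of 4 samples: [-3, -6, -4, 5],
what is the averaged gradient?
Average gradient = -2

Average = (1/4)(-3 + -6 + -4 + 5) = -8/4 = -2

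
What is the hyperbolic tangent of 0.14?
0.1391

tanh(0.14) = (e^(0.14) - e^(-0.14))/(e^(0.14) + e^(-0.14)) = 0.1391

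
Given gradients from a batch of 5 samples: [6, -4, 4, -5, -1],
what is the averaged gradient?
Average gradient = 0

Average = (1/5)(6 + -4 + 4 + -5 + -1) = 0/5 = 0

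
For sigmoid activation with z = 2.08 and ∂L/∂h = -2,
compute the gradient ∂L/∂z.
∂L/∂z = -0.1974

σ(2.08) = 0.8889
σ'(2.08) = σ(2.08)(1 - σ(2.08)) = 0.8889 × 0.1111 = 0.09872
∂L/∂z = ∂L/∂h · σ'(z) = -2 × 0.09872 = -0.1974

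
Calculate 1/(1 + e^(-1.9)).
0.8699

sigmoid(1.9) = 1/(1 + e^(-1.9)) = 1/(1 + 0.1496) = 0.8699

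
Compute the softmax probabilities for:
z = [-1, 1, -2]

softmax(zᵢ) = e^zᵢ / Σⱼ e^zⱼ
p = [0.1142, 0.8438, 0.042]

exp(z) = [0.3679, 2.718, 0.1353]
Sum = 3.221
p = [0.1142, 0.8438, 0.042]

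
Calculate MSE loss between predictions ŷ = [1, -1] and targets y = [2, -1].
MSE = 0.5

MSE = (1/2)((1-2)² + (-1--1)²) = (1/2)(1 + 0) = 0.5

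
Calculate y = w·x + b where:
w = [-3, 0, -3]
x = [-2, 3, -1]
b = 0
y = 9

y = (-3)(-2) + (0)(3) + (-3)(-1) + 0 = 9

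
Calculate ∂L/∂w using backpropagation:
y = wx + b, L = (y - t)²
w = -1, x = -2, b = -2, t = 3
∂L/∂w = 12

y = wx + b = (-1)(-2) + -2 = 0
∂L/∂y = 2(y - t) = 2(0 - 3) = -6
∂y/∂w = x = -2
∂L/∂w = ∂L/∂y · ∂y/∂w = -6 × -2 = 12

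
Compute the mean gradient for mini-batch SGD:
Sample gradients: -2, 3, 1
Average gradient = 0.6667

Average = (1/3)(-2 + 3 + 1) = 2/3 = 0.6667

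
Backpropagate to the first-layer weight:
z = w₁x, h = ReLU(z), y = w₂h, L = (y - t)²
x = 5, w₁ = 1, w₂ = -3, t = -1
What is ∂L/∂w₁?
∂L/∂w₁ = 420

Forward pass:
z = w₁x = 1×5 = 5
h = ReLU(5) = 5
y = w₂h = -3×5 = -15

Backward pass:
∂L/∂y = 2(y - t) = 2(-15 - -1) = -28
∂y/∂h = w₂ = -3
∂h/∂z = 1 (ReLU derivative)
∂z/∂w₁ = x = 5

∂L/∂w₁ = -28 × -3 × 1 × 5 = 420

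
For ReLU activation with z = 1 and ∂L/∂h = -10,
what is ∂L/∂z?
∂L/∂z = -10

h = ReLU(1) = 1
Since z > 0: ∂h/∂z = 1
∂L/∂z = ∂L/∂h · ∂h/∂z = -10 × 1 = -10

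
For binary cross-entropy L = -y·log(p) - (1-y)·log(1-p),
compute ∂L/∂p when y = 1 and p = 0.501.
∂L/∂p = -1.996

∂L/∂p = -y/p + (1-y)/(1-p) = -1/0.501 + 0 = -1.996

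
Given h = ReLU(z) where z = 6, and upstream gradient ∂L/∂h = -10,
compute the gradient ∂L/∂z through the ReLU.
∂L/∂z = -10

h = ReLU(6) = 6
Since z > 0: ∂h/∂z = 1
∂L/∂z = ∂L/∂h · ∂h/∂z = -10 × 1 = -10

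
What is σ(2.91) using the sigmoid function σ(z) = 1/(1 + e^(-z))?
0.9483

sigmoid(2.91) = 1/(1 + e^(-2.91)) = 1/(1 + 0.05448) = 0.9483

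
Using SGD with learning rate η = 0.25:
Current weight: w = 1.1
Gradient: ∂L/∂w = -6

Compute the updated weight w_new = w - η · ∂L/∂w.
w_new = 2.6

w_new = w - η·∂L/∂w = 1.1 - 0.25×(-6) = 1.1 - (-1.5) = 2.6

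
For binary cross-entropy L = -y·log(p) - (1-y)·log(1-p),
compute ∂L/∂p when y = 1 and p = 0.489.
∂L/∂p = -2.045

∂L/∂p = -y/p + (1-y)/(1-p) = -1/0.489 + 0 = -2.045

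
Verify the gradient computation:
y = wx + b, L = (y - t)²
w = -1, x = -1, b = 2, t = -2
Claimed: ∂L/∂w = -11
Incorrect

y = (-1)(-1) + 2 = 3
∂L/∂y = 2(y - t) = 2(3 - -2) = 10
∂y/∂w = x = -1
∂L/∂w = 10 × -1 = -10

Claimed value: -11
Incorrect: The correct gradient is -10.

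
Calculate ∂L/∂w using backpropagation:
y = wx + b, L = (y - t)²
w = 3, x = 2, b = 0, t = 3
∂L/∂w = 12

y = wx + b = (3)(2) + 0 = 6
∂L/∂y = 2(y - t) = 2(6 - 3) = 6
∂y/∂w = x = 2
∂L/∂w = ∂L/∂y · ∂y/∂w = 6 × 2 = 12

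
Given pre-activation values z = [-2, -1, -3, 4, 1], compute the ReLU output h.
h = [0, 0, 0, 4, 1]

ReLU applied element-wise: max(0,-2)=0, max(0,-1)=0, max(0,-3)=0, max(0,4)=4, max(0,1)=1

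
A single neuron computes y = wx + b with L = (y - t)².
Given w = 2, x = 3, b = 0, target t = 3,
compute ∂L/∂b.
∂L/∂b = 6

y = wx + b = (2)(3) + 0 = 6
∂L/∂y = 2(y - t) = 2(6 - 3) = 6
∂y/∂b = 1
∂L/∂b = ∂L/∂y · ∂y/∂b = 6 × 1 = 6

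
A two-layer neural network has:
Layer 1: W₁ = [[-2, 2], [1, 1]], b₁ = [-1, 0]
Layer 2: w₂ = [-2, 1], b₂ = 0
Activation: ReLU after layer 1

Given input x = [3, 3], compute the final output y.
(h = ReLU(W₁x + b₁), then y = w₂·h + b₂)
y = 6

Layer 1 pre-activation: z₁ = [-1, 6]
After ReLU: h = [0, 6]
Layer 2 output: y = -2×0 + 1×6 + 0 = 6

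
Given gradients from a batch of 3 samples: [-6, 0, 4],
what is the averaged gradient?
Average gradient = -0.6667

Average = (1/3)(-6 + 0 + 4) = -2/3 = -0.6667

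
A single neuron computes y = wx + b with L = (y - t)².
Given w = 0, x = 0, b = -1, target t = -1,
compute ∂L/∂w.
∂L/∂w = 0

y = wx + b = (0)(0) + -1 = -1
∂L/∂y = 2(y - t) = 2(-1 - -1) = 0
∂y/∂w = x = 0
∂L/∂w = ∂L/∂y · ∂y/∂w = 0 × 0 = 0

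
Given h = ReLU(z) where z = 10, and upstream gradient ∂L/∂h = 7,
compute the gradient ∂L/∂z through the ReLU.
∂L/∂z = 7

h = ReLU(10) = 10
Since z > 0: ∂h/∂z = 1
∂L/∂z = ∂L/∂h · ∂h/∂z = 7 × 1 = 7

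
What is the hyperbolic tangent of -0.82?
-0.6751

tanh(-0.82) = (e^(-0.82) - e^(0.82))/(e^(-0.82) + e^(0.82)) = -0.6751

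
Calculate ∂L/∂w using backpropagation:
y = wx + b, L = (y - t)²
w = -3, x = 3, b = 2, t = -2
∂L/∂w = -30

y = wx + b = (-3)(3) + 2 = -7
∂L/∂y = 2(y - t) = 2(-7 - -2) = -10
∂y/∂w = x = 3
∂L/∂w = ∂L/∂y · ∂y/∂w = -10 × 3 = -30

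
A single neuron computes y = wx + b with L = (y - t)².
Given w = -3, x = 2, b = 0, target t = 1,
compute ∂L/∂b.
∂L/∂b = -14

y = wx + b = (-3)(2) + 0 = -6
∂L/∂y = 2(y - t) = 2(-6 - 1) = -14
∂y/∂b = 1
∂L/∂b = ∂L/∂y · ∂y/∂b = -14 × 1 = -14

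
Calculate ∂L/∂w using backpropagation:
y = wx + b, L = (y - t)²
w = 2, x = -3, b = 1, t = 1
∂L/∂w = 36

y = wx + b = (2)(-3) + 1 = -5
∂L/∂y = 2(y - t) = 2(-5 - 1) = -12
∂y/∂w = x = -3
∂L/∂w = ∂L/∂y · ∂y/∂w = -12 × -3 = 36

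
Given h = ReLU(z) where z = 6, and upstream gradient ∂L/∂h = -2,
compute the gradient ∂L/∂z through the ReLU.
∂L/∂z = -2

h = ReLU(6) = 6
Since z > 0: ∂h/∂z = 1
∂L/∂z = ∂L/∂h · ∂h/∂z = -2 × 1 = -2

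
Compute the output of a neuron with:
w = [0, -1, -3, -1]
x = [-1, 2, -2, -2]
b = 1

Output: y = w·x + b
y = 7

y = (0)(-1) + (-1)(2) + (-3)(-2) + (-1)(-2) + 1 = 7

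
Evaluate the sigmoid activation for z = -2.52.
0.07447

sigmoid(-2.52) = 1/(1 + e^(2.52)) = 1/(1 + 12.43) = 0.07447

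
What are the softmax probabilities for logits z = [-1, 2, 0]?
p = [0.042, 0.8438, 0.1142]

exp(z) = [0.3679, 7.389, 1]
Sum = 8.757
p = [0.042, 0.8438, 0.1142]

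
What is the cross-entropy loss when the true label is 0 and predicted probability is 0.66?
L = 1.079

L = -0·log(0.66) - 1·log(0.34) = -log(0.34) = 1.079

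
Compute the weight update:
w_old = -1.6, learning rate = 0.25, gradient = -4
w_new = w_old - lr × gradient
w_new = -0.6

w_new = w - η·∂L/∂w = -1.6 - 0.25×(-4) = -1.6 - (-1) = -0.6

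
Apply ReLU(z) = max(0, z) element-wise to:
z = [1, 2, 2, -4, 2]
h = [1, 2, 2, 0, 2]

ReLU applied element-wise: max(0,1)=1, max(0,2)=2, max(0,2)=2, max(0,-4)=0, max(0,2)=2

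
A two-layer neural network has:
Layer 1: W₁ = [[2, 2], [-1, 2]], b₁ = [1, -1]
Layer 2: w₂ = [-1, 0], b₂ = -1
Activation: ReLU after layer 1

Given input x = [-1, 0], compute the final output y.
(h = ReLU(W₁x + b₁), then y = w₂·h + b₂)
y = -1

Layer 1 pre-activation: z₁ = [-1, 0]
After ReLU: h = [0, 0]
Layer 2 output: y = -1×0 + 0×0 + -1 = -1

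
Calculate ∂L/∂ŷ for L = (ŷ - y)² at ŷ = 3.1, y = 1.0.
∂L/∂ŷ = 4.2

∂L/∂ŷ = 2(ŷ - y) = 2(3.1 - 1.0) = 2(2.1) = 4.2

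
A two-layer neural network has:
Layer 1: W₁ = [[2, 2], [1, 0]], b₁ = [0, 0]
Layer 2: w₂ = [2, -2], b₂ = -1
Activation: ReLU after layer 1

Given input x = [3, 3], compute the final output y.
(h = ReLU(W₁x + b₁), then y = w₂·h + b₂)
y = 17

Layer 1 pre-activation: z₁ = [12, 3]
After ReLU: h = [12, 3]
Layer 2 output: y = 2×12 + -2×3 + -1 = 17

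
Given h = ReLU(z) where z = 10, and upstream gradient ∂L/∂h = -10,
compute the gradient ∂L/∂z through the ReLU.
∂L/∂z = -10

h = ReLU(10) = 10
Since z > 0: ∂h/∂z = 1
∂L/∂z = ∂L/∂h · ∂h/∂z = -10 × 1 = -10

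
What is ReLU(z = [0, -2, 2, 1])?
h = [0, 0, 2, 1]

ReLU applied element-wise: max(0,0)=0, max(0,-2)=0, max(0,2)=2, max(0,1)=1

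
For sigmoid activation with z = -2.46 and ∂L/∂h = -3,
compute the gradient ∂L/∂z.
∂L/∂z = -0.2175

σ(-2.46) = 0.07871
σ'(-2.46) = σ(-2.46)(1 - σ(-2.46)) = 0.07871 × 0.9213 = 0.07252
∂L/∂z = ∂L/∂h · σ'(z) = -3 × 0.07252 = -0.2175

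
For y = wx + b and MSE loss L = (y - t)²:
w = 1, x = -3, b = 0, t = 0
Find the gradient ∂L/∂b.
∂L/∂b = -6

y = wx + b = (1)(-3) + 0 = -3
∂L/∂y = 2(y - t) = 2(-3 - 0) = -6
∂y/∂b = 1
∂L/∂b = ∂L/∂y · ∂y/∂b = -6 × 1 = -6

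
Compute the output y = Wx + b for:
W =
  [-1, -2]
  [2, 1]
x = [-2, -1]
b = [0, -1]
y = [4, -6]

Wx = [-1×-2 + -2×-1, 2×-2 + 1×-1]
   = [4, -5]
y = Wx + b = [4 + 0, -5 + -1] = [4, -6]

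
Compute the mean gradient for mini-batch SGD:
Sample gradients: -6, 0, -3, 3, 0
Average gradient = -1.2

Average = (1/5)(-6 + 0 + -3 + 3 + 0) = -6/5 = -1.2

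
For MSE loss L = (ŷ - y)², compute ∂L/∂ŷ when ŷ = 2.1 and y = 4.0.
∂L/∂ŷ = -3.8

∂L/∂ŷ = 2(ŷ - y) = 2(2.1 - 4.0) = 2(-1.9) = -3.8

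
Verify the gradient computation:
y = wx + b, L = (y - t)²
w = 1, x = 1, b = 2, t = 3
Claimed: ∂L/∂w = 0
Correct

y = (1)(1) + 2 = 3
∂L/∂y = 2(y - t) = 2(3 - 3) = 0
∂y/∂w = x = 1
∂L/∂w = 0 × 1 = 0

Claimed value: 0
Correct: The correct gradient is 0.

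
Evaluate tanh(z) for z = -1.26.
-0.8511

tanh(-1.26) = (e^(-1.26) - e^(1.26))/(e^(-1.26) + e^(1.26)) = -0.8511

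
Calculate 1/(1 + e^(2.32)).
0.08948

sigmoid(-2.32) = 1/(1 + e^(2.32)) = 1/(1 + 10.18) = 0.08948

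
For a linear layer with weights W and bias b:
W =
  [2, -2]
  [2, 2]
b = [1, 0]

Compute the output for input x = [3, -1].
y = [9, 4]

Wx = [2×3 + -2×-1, 2×3 + 2×-1]
   = [8, 4]
y = Wx + b = [8 + 1, 4 + 0] = [9, 4]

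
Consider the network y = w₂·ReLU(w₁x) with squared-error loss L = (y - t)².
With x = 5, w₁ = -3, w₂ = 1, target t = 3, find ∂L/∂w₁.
∂L/∂w₁ = 0

Forward pass:
z = w₁x = -3×5 = -15
h = ReLU(-15) = 0
y = w₂h = 1×0 = 0

Backward pass:
∂L/∂y = 2(y - t) = 2(0 - 3) = -6
∂y/∂h = w₂ = 1
∂h/∂z = 0 (ReLU derivative)
∂z/∂w₁ = x = 5

∂L/∂w₁ = -6 × 1 × 0 × 5 = 0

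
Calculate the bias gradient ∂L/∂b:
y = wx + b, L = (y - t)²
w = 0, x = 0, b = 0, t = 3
∂L/∂b = -6

y = wx + b = (0)(0) + 0 = 0
∂L/∂y = 2(y - t) = 2(0 - 3) = -6
∂y/∂b = 1
∂L/∂b = ∂L/∂y · ∂y/∂b = -6 × 1 = -6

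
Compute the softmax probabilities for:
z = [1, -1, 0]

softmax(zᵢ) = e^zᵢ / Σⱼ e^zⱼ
p = [0.6652, 0.09, 0.2447]

exp(z) = [2.718, 0.3679, 1]
Sum = 4.086
p = [0.6652, 0.09, 0.2447]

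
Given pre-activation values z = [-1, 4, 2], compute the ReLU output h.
h = [0, 4, 2]

ReLU applied element-wise: max(0,-1)=0, max(0,4)=4, max(0,2)=2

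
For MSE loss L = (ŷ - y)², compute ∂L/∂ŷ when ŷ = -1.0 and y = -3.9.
∂L/∂ŷ = 5.8

∂L/∂ŷ = 2(ŷ - y) = 2(-1.0 - -3.9) = 2(2.9) = 5.8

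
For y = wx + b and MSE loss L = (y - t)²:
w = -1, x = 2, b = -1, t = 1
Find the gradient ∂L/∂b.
∂L/∂b = -8

y = wx + b = (-1)(2) + -1 = -3
∂L/∂y = 2(y - t) = 2(-3 - 1) = -8
∂y/∂b = 1
∂L/∂b = ∂L/∂y · ∂y/∂b = -8 × 1 = -8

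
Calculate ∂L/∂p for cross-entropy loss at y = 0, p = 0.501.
∂L/∂p = 2.004

∂L/∂p = -y/p + (1-y)/(1-p) = 0 + 1/0.499 = 2.004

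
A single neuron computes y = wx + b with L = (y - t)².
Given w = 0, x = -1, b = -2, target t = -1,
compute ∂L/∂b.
∂L/∂b = -2

y = wx + b = (0)(-1) + -2 = -2
∂L/∂y = 2(y - t) = 2(-2 - -1) = -2
∂y/∂b = 1
∂L/∂b = ∂L/∂y · ∂y/∂b = -2 × 1 = -2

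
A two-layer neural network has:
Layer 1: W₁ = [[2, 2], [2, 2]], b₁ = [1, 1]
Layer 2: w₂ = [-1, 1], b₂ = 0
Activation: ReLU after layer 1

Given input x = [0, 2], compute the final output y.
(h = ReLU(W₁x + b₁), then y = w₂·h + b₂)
y = 0

Layer 1 pre-activation: z₁ = [5, 5]
After ReLU: h = [5, 5]
Layer 2 output: y = -1×5 + 1×5 + 0 = 0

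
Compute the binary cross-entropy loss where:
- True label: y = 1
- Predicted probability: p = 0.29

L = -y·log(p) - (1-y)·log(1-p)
L = 1.238

L = -1·log(0.29) - 0·log(0.71) = -log(0.29) = 1.238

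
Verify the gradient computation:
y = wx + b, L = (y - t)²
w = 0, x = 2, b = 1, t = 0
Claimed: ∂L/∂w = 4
Correct

y = (0)(2) + 1 = 1
∂L/∂y = 2(y - t) = 2(1 - 0) = 2
∂y/∂w = x = 2
∂L/∂w = 2 × 2 = 4

Claimed value: 4
Correct: The correct gradient is 4.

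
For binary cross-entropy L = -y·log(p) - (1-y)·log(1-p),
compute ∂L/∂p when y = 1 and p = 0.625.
∂L/∂p = -1.6

∂L/∂p = -y/p + (1-y)/(1-p) = -1/0.625 + 0 = -1.6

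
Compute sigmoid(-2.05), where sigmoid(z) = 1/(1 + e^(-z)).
0.1141

sigmoid(-2.05) = 1/(1 + e^(2.05)) = 1/(1 + 7.768) = 0.1141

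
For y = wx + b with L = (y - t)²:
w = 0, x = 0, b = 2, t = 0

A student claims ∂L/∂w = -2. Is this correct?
Incorrect

y = (0)(0) + 2 = 2
∂L/∂y = 2(y - t) = 2(2 - 0) = 4
∂y/∂w = x = 0
∂L/∂w = 4 × 0 = 0

Claimed value: -2
Incorrect: The correct gradient is 0.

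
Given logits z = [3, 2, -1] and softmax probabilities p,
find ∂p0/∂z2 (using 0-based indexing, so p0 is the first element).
∂p0/∂z2 = -0.009532

p = softmax(z) = [0.7214, 0.2654, 0.01321]
p0 = 0.7214, p2 = 0.01321

∂p0/∂z2 = -p0 × p2 = -0.7214 × 0.01321 = -0.009532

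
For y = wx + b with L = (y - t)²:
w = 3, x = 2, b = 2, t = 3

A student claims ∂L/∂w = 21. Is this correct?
Incorrect

y = (3)(2) + 2 = 8
∂L/∂y = 2(y - t) = 2(8 - 3) = 10
∂y/∂w = x = 2
∂L/∂w = 10 × 2 = 20

Claimed value: 21
Incorrect: The correct gradient is 20.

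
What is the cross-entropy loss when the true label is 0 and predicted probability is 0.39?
L = 0.4943

L = -0·log(0.39) - 1·log(0.61) = -log(0.61) = 0.4943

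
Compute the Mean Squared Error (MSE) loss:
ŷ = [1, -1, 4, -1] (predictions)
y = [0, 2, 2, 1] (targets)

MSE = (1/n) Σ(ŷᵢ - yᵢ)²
MSE = 4.5

MSE = (1/4)((1-0)² + (-1-2)² + (4-2)² + (-1-1)²) = (1/4)(1 + 9 + 4 + 4) = 4.5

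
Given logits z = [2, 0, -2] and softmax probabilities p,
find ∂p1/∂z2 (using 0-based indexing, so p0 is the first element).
∂p1/∂z2 = -0.001862

p = softmax(z) = [0.8668, 0.1173, 0.01588]
p1 = 0.1173, p2 = 0.01588

∂p1/∂z2 = -p1 × p2 = -0.1173 × 0.01588 = -0.001862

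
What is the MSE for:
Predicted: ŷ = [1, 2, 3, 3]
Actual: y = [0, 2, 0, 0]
MSE = 4.75

MSE = (1/4)((1-0)² + (2-2)² + (3-0)² + (3-0)²) = (1/4)(1 + 0 + 9 + 9) = 4.75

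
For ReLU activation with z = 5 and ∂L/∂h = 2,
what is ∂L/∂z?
∂L/∂z = 2

h = ReLU(5) = 5
Since z > 0: ∂h/∂z = 1
∂L/∂z = ∂L/∂h · ∂h/∂z = 2 × 1 = 2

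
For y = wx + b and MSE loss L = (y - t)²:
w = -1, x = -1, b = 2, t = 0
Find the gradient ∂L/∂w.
∂L/∂w = -6

y = wx + b = (-1)(-1) + 2 = 3
∂L/∂y = 2(y - t) = 2(3 - 0) = 6
∂y/∂w = x = -1
∂L/∂w = ∂L/∂y · ∂y/∂w = 6 × -1 = -6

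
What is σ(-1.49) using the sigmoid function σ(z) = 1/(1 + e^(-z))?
0.1839

sigmoid(-1.49) = 1/(1 + e^(1.49)) = 1/(1 + 4.437) = 0.1839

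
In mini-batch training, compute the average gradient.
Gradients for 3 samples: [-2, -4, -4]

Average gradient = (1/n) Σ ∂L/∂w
Average gradient = -3.333

Average = (1/3)(-2 + -4 + -4) = -10/3 = -3.333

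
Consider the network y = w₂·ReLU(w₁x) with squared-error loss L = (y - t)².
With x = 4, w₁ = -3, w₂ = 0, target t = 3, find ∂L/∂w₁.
∂L/∂w₁ = 0

Forward pass:
z = w₁x = -3×4 = -12
h = ReLU(-12) = 0
y = w₂h = 0×0 = 0

Backward pass:
∂L/∂y = 2(y - t) = 2(0 - 3) = -6
∂y/∂h = w₂ = 0
∂h/∂z = 0 (ReLU derivative)
∂z/∂w₁ = x = 4

∂L/∂w₁ = -6 × 0 × 0 × 4 = 0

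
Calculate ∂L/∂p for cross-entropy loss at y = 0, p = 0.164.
∂L/∂p = 1.196

∂L/∂p = -y/p + (1-y)/(1-p) = 0 + 1/0.836 = 1.196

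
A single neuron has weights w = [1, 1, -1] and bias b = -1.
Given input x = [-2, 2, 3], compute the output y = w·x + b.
y = -4

y = (1)(-2) + (1)(2) + (-1)(3) + -1 = -4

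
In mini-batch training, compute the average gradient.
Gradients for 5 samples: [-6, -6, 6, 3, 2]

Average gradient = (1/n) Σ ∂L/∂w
Average gradient = -0.2

Average = (1/5)(-6 + -6 + 6 + 3 + 2) = -1/5 = -0.2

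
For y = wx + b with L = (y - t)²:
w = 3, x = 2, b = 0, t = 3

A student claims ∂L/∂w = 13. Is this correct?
Incorrect

y = (3)(2) + 0 = 6
∂L/∂y = 2(y - t) = 2(6 - 3) = 6
∂y/∂w = x = 2
∂L/∂w = 6 × 2 = 12

Claimed value: 13
Incorrect: The correct gradient is 12.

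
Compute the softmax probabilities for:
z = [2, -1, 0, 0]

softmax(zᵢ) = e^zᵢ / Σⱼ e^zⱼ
p = [0.7573, 0.0377, 0.1025, 0.1025]

exp(z) = [7.389, 0.3679, 1, 1]
Sum = 9.757
p = [0.7573, 0.0377, 0.1025, 0.1025]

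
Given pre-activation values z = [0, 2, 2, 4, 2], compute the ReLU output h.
h = [0, 2, 2, 4, 2]

ReLU applied element-wise: max(0,0)=0, max(0,2)=2, max(0,2)=2, max(0,4)=4, max(0,2)=2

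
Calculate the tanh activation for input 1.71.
0.9366

tanh(1.71) = (e^(1.71) - e^(-1.71))/(e^(1.71) + e^(-1.71)) = 0.9366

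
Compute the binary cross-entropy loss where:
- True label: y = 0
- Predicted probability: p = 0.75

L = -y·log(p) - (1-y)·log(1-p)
L = 1.386

L = -0·log(0.75) - 1·log(0.25) = -log(0.25) = 1.386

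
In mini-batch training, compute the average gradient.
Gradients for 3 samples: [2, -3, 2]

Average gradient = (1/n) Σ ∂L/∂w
Average gradient = 0.3333

Average = (1/3)(2 + -3 + 2) = 1/3 = 0.3333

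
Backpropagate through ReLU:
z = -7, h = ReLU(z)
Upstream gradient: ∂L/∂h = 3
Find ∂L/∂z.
∂L/∂z = 0

h = ReLU(-7) = 0
Since z < 0: ∂h/∂z = 0
∂L/∂z = ∂L/∂h · ∂h/∂z = 3 × 0 = 0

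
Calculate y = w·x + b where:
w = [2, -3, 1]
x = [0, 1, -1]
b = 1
y = -3

y = (2)(0) + (-3)(1) + (1)(-1) + 1 = -3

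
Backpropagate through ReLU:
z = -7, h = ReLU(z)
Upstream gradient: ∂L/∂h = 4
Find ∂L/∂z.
∂L/∂z = 0

h = ReLU(-7) = 0
Since z < 0: ∂h/∂z = 0
∂L/∂z = ∂L/∂h · ∂h/∂z = 4 × 0 = 0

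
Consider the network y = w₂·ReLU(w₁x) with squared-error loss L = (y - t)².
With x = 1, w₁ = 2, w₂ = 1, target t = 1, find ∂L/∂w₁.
∂L/∂w₁ = 2

Forward pass:
z = w₁x = 2×1 = 2
h = ReLU(2) = 2
y = w₂h = 1×2 = 2

Backward pass:
∂L/∂y = 2(y - t) = 2(2 - 1) = 2
∂y/∂h = w₂ = 1
∂h/∂z = 1 (ReLU derivative)
∂z/∂w₁ = x = 1

∂L/∂w₁ = 2 × 1 × 1 × 1 = 2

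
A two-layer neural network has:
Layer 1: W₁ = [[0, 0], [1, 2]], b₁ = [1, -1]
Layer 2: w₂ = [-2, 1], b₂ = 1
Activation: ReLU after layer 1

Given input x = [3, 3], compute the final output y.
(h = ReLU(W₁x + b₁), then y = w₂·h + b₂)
y = 7

Layer 1 pre-activation: z₁ = [1, 8]
After ReLU: h = [1, 8]
Layer 2 output: y = -2×1 + 1×8 + 1 = 7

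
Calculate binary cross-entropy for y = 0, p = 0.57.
L = 0.844

L = -0·log(0.57) - 1·log(0.43) = -log(0.43) = 0.844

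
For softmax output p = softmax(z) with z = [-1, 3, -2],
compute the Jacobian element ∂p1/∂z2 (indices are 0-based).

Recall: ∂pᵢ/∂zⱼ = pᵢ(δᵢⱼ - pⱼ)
∂p1/∂z2 = -0.006413

p = softmax(z) = [0.01787, 0.9756, 0.006573]
p1 = 0.9756, p2 = 0.006573

∂p1/∂z2 = -p1 × p2 = -0.9756 × 0.006573 = -0.006413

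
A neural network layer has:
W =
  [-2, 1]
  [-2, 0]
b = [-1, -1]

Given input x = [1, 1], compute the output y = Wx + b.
y = [-2, -3]

Wx = [-2×1 + 1×1, -2×1 + 0×1]
   = [-1, -2]
y = Wx + b = [-1 + -1, -2 + -1] = [-2, -3]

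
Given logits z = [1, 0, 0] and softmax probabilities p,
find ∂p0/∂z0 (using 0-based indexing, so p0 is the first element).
∂p0/∂z0 = 0.2442

p = softmax(z) = [0.5761, 0.2119, 0.2119]
p0 = 0.5761

∂p0/∂z0 = p0(1 - p0) = 0.5761 × (1 - 0.5761) = 0.2442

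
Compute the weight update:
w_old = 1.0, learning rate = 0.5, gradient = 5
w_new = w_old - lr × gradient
w_new = -1.5

w_new = w - η·∂L/∂w = 1.0 - 0.5×(5) = 1.0 - (2.5) = -1.5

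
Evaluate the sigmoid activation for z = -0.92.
0.285

sigmoid(-0.92) = 1/(1 + e^(0.92)) = 1/(1 + 2.509) = 0.285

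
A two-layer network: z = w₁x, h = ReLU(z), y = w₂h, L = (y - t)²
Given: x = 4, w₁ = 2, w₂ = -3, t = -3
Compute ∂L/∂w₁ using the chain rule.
∂L/∂w₁ = 504

Forward pass:
z = w₁x = 2×4 = 8
h = ReLU(8) = 8
y = w₂h = -3×8 = -24

Backward pass:
∂L/∂y = 2(y - t) = 2(-24 - -3) = -42
∂y/∂h = w₂ = -3
∂h/∂z = 1 (ReLU derivative)
∂z/∂w₁ = x = 4

∂L/∂w₁ = -42 × -3 × 1 × 4 = 504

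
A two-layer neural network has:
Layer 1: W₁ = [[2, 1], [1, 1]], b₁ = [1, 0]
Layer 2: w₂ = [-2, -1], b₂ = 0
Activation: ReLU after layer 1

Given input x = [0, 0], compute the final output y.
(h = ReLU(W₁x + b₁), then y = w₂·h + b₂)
y = -2

Layer 1 pre-activation: z₁ = [1, 0]
After ReLU: h = [1, 0]
Layer 2 output: y = -2×1 + -1×0 + 0 = -2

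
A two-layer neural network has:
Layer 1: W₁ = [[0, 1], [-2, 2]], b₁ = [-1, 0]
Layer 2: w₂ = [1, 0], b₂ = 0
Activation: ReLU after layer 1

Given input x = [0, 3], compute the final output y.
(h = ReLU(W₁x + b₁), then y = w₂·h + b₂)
y = 2

Layer 1 pre-activation: z₁ = [2, 6]
After ReLU: h = [2, 6]
Layer 2 output: y = 1×2 + 0×6 + 0 = 2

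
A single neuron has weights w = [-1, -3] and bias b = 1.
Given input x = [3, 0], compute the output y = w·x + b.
y = -2

y = (-1)(3) + (-3)(0) + 1 = -2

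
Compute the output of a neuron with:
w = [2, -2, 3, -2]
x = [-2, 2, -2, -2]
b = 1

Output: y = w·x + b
y = -9

y = (2)(-2) + (-2)(2) + (3)(-2) + (-2)(-2) + 1 = -9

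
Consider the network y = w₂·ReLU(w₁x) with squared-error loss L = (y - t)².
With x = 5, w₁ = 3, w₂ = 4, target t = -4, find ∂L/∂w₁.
∂L/∂w₁ = 2560

Forward pass:
z = w₁x = 3×5 = 15
h = ReLU(15) = 15
y = w₂h = 4×15 = 60

Backward pass:
∂L/∂y = 2(y - t) = 2(60 - -4) = 128
∂y/∂h = w₂ = 4
∂h/∂z = 1 (ReLU derivative)
∂z/∂w₁ = x = 5

∂L/∂w₁ = 128 × 4 × 1 × 5 = 2560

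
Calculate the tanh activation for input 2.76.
0.992

tanh(2.76) = (e^(2.76) - e^(-2.76))/(e^(2.76) + e^(-2.76)) = 0.992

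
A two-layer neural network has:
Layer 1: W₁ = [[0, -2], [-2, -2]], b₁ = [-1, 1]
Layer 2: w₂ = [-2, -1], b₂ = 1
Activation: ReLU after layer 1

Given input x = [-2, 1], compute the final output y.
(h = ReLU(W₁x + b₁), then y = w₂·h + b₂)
y = -2

Layer 1 pre-activation: z₁ = [-3, 3]
After ReLU: h = [0, 3]
Layer 2 output: y = -2×0 + -1×3 + 1 = -2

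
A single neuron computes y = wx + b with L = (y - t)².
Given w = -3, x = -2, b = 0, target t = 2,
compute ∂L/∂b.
∂L/∂b = 8

y = wx + b = (-3)(-2) + 0 = 6
∂L/∂y = 2(y - t) = 2(6 - 2) = 8
∂y/∂b = 1
∂L/∂b = ∂L/∂y · ∂y/∂b = 8 × 1 = 8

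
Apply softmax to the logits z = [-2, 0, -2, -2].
p = [0.0963, 0.7112, 0.0963, 0.0963]

exp(z) = [0.1353, 1, 0.1353, 0.1353]
Sum = 1.406
p = [0.0963, 0.7112, 0.0963, 0.0963]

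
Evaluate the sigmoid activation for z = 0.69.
0.666

sigmoid(0.69) = 1/(1 + e^(-0.69)) = 1/(1 + 0.5016) = 0.666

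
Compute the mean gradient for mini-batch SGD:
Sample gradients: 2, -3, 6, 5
Average gradient = 2.5

Average = (1/4)(2 + -3 + 6 + 5) = 10/4 = 2.5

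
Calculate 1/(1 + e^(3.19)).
0.03954

sigmoid(-3.19) = 1/(1 + e^(3.19)) = 1/(1 + 24.29) = 0.03954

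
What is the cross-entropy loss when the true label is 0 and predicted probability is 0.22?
L = 0.2485

L = -0·log(0.22) - 1·log(0.78) = -log(0.78) = 0.2485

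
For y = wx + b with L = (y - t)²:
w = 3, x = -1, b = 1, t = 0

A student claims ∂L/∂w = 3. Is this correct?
Incorrect

y = (3)(-1) + 1 = -2
∂L/∂y = 2(y - t) = 2(-2 - 0) = -4
∂y/∂w = x = -1
∂L/∂w = -4 × -1 = 4

Claimed value: 3
Incorrect: The correct gradient is 4.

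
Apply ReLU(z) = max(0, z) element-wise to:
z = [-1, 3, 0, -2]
h = [0, 3, 0, 0]

ReLU applied element-wise: max(0,-1)=0, max(0,3)=3, max(0,0)=0, max(0,-2)=0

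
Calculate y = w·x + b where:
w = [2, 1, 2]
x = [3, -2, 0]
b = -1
y = 3

y = (2)(3) + (1)(-2) + (2)(0) + -1 = 3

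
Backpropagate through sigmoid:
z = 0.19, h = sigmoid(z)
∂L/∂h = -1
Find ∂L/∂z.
∂L/∂z = -0.2478

σ(0.19) = 0.5474
σ'(0.19) = σ(0.19)(1 - σ(0.19)) = 0.5474 × 0.4526 = 0.2478
∂L/∂z = ∂L/∂h · σ'(z) = -1 × 0.2478 = -0.2478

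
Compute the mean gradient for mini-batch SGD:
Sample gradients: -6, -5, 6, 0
Average gradient = -1.25

Average = (1/4)(-6 + -5 + 6 + 0) = -5/4 = -1.25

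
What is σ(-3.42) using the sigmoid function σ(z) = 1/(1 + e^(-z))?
0.03168

sigmoid(-3.42) = 1/(1 + e^(3.42)) = 1/(1 + 30.57) = 0.03168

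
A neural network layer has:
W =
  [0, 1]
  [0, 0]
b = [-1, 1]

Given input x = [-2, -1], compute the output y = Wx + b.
y = [-2, 1]

Wx = [0×-2 + 1×-1, 0×-2 + 0×-1]
   = [-1, 0]
y = Wx + b = [-1 + -1, 0 + 1] = [-2, 1]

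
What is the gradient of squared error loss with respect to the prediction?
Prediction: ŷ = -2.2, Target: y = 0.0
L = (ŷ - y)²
∂L/∂ŷ = -4.4

∂L/∂ŷ = 2(ŷ - y) = 2(-2.2 - 0.0) = 2(-2.2) = -4.4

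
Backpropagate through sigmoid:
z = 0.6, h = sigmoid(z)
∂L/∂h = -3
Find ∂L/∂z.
∂L/∂z = -0.6864

σ(0.6) = 0.6457
σ'(0.6) = σ(0.6)(1 - σ(0.6)) = 0.6457 × 0.3543 = 0.2288
∂L/∂z = ∂L/∂h · σ'(z) = -3 × 0.2288 = -0.6864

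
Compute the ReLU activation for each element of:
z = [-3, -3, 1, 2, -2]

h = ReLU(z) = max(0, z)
h = [0, 0, 1, 2, 0]

ReLU applied element-wise: max(0,-3)=0, max(0,-3)=0, max(0,1)=1, max(0,2)=2, max(0,-2)=0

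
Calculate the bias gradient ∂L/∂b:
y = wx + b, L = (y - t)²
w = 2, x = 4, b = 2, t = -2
∂L/∂b = 24

y = wx + b = (2)(4) + 2 = 10
∂L/∂y = 2(y - t) = 2(10 - -2) = 24
∂y/∂b = 1
∂L/∂b = ∂L/∂y · ∂y/∂b = 24 × 1 = 24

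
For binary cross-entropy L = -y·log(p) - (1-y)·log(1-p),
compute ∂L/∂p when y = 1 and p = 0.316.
∂L/∂p = -3.165

∂L/∂p = -y/p + (1-y)/(1-p) = -1/0.316 + 0 = -3.165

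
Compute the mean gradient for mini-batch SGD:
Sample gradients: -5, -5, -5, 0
Average gradient = -3.75

Average = (1/4)(-5 + -5 + -5 + 0) = -15/4 = -3.75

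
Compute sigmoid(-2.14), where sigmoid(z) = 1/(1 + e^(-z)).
0.1053

sigmoid(-2.14) = 1/(1 + e^(2.14)) = 1/(1 + 8.499) = 0.1053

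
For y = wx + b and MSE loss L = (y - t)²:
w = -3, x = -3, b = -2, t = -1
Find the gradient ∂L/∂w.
∂L/∂w = -48

y = wx + b = (-3)(-3) + -2 = 7
∂L/∂y = 2(y - t) = 2(7 - -1) = 16
∂y/∂w = x = -3
∂L/∂w = ∂L/∂y · ∂y/∂w = 16 × -3 = -48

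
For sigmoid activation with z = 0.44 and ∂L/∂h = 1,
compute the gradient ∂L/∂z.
∂L/∂z = 0.2383

σ(0.44) = 0.6083
σ'(0.44) = σ(0.44)(1 - σ(0.44)) = 0.6083 × 0.3917 = 0.2383
∂L/∂z = ∂L/∂h · σ'(z) = 1 × 0.2383 = 0.2383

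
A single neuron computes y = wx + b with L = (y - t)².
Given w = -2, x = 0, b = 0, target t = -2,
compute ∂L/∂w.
∂L/∂w = 0

y = wx + b = (-2)(0) + 0 = 0
∂L/∂y = 2(y - t) = 2(0 - -2) = 4
∂y/∂w = x = 0
∂L/∂w = ∂L/∂y · ∂y/∂w = 4 × 0 = 0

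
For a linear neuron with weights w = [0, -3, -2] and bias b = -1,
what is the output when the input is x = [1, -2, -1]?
y = 7

y = (0)(1) + (-3)(-2) + (-2)(-1) + -1 = 7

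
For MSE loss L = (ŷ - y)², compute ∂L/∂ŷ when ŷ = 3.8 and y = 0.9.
∂L/∂ŷ = 5.8

∂L/∂ŷ = 2(ŷ - y) = 2(3.8 - 0.9) = 2(2.9) = 5.8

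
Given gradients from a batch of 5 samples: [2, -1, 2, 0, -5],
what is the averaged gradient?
Average gradient = -0.4

Average = (1/5)(2 + -1 + 2 + 0 + -5) = -2/5 = -0.4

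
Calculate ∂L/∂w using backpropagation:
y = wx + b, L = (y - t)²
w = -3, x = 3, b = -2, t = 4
∂L/∂w = -90

y = wx + b = (-3)(3) + -2 = -11
∂L/∂y = 2(y - t) = 2(-11 - 4) = -30
∂y/∂w = x = 3
∂L/∂w = ∂L/∂y · ∂y/∂w = -30 × 3 = -90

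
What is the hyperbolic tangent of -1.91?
-0.9571

tanh(-1.91) = (e^(-1.91) - e^(1.91))/(e^(-1.91) + e^(1.91)) = -0.9571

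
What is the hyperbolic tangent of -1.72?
-0.9379

tanh(-1.72) = (e^(-1.72) - e^(1.72))/(e^(-1.72) + e^(1.72)) = -0.9379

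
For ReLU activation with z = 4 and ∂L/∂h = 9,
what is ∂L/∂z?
∂L/∂z = 9

h = ReLU(4) = 4
Since z > 0: ∂h/∂z = 1
∂L/∂z = ∂L/∂h · ∂h/∂z = 9 × 1 = 9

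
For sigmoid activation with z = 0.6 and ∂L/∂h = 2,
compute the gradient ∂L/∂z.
∂L/∂z = 0.4576

σ(0.6) = 0.6457
σ'(0.6) = σ(0.6)(1 - σ(0.6)) = 0.6457 × 0.3543 = 0.2288
∂L/∂z = ∂L/∂h · σ'(z) = 2 × 0.2288 = 0.4576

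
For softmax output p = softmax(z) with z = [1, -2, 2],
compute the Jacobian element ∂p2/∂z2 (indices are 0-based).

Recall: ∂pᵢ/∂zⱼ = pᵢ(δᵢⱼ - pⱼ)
∂p2/∂z2 = 0.201

p = softmax(z) = [0.2654, 0.01321, 0.7214]
p2 = 0.7214

∂p2/∂z2 = p2(1 - p2) = 0.7214 × (1 - 0.7214) = 0.201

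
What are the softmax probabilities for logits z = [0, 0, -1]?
p = [0.4223, 0.4223, 0.1554]

exp(z) = [1, 1, 0.3679]
Sum = 2.368
p = [0.4223, 0.4223, 0.1554]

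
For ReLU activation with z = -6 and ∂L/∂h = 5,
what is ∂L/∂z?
∂L/∂z = 0

h = ReLU(-6) = 0
Since z < 0: ∂h/∂z = 0
∂L/∂z = ∂L/∂h · ∂h/∂z = 5 × 0 = 0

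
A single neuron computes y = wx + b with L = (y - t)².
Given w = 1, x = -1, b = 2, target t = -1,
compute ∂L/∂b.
∂L/∂b = 4

y = wx + b = (1)(-1) + 2 = 1
∂L/∂y = 2(y - t) = 2(1 - -1) = 4
∂y/∂b = 1
∂L/∂b = ∂L/∂y · ∂y/∂b = 4 × 1 = 4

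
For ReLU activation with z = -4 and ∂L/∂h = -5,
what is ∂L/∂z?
∂L/∂z = 0

h = ReLU(-4) = 0
Since z < 0: ∂h/∂z = 0
∂L/∂z = ∂L/∂h · ∂h/∂z = -5 × 0 = 0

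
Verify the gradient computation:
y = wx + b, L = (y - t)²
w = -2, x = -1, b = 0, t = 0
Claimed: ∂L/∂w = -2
Incorrect

y = (-2)(-1) + 0 = 2
∂L/∂y = 2(y - t) = 2(2 - 0) = 4
∂y/∂w = x = -1
∂L/∂w = 4 × -1 = -4

Claimed value: -2
Incorrect: The correct gradient is -4.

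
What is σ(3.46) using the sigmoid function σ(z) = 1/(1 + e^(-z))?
0.9695

sigmoid(3.46) = 1/(1 + e^(-3.46)) = 1/(1 + 0.03143) = 0.9695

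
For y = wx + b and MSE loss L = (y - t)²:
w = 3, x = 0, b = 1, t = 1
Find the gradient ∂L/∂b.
∂L/∂b = 0

y = wx + b = (3)(0) + 1 = 1
∂L/∂y = 2(y - t) = 2(1 - 1) = 0
∂y/∂b = 1
∂L/∂b = ∂L/∂y · ∂y/∂b = 0 × 1 = 0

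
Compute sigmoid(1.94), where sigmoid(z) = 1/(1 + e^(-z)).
0.8744

sigmoid(1.94) = 1/(1 + e^(-1.94)) = 1/(1 + 0.1437) = 0.8744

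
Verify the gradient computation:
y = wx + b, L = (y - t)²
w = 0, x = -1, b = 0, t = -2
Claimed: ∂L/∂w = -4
Correct

y = (0)(-1) + 0 = 0
∂L/∂y = 2(y - t) = 2(0 - -2) = 4
∂y/∂w = x = -1
∂L/∂w = 4 × -1 = -4

Claimed value: -4
Correct: The correct gradient is -4.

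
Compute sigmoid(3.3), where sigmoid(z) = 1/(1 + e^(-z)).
0.9644

sigmoid(3.3) = 1/(1 + e^(-3.3)) = 1/(1 + 0.03688) = 0.9644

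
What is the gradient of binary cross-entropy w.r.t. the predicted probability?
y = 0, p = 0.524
∂L/∂p = 2.101

∂L/∂p = -y/p + (1-y)/(1-p) = 0 + 1/0.476 = 2.101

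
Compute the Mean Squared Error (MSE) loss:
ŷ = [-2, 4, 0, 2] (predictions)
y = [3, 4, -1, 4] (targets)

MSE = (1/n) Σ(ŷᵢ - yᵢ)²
MSE = 7.5

MSE = (1/4)((-2-3)² + (4-4)² + (0--1)² + (2-4)²) = (1/4)(25 + 0 + 1 + 4) = 7.5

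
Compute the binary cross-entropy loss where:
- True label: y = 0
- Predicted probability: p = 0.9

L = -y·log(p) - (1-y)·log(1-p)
L = 2.303

L = -0·log(0.9) - 1·log(0.1) = -log(0.1) = 2.303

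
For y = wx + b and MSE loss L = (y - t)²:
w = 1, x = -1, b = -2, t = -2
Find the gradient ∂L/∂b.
∂L/∂b = -2

y = wx + b = (1)(-1) + -2 = -3
∂L/∂y = 2(y - t) = 2(-3 - -2) = -2
∂y/∂b = 1
∂L/∂b = ∂L/∂y · ∂y/∂b = -2 × 1 = -2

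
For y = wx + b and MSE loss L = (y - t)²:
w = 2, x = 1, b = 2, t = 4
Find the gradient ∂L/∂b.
∂L/∂b = 0

y = wx + b = (2)(1) + 2 = 4
∂L/∂y = 2(y - t) = 2(4 - 4) = 0
∂y/∂b = 1
∂L/∂b = ∂L/∂y · ∂y/∂b = 0 × 1 = 0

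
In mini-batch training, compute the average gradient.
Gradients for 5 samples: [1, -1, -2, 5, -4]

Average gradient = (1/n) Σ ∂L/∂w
Average gradient = -0.2

Average = (1/5)(1 + -1 + -2 + 5 + -4) = -1/5 = -0.2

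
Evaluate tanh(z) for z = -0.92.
-0.7259

tanh(-0.92) = (e^(-0.92) - e^(0.92))/(e^(-0.92) + e^(0.92)) = -0.7259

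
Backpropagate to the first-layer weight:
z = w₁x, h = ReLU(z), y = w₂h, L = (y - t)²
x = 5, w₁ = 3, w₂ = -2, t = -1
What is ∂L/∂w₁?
∂L/∂w₁ = 580

Forward pass:
z = w₁x = 3×5 = 15
h = ReLU(15) = 15
y = w₂h = -2×15 = -30

Backward pass:
∂L/∂y = 2(y - t) = 2(-30 - -1) = -58
∂y/∂h = w₂ = -2
∂h/∂z = 1 (ReLU derivative)
∂z/∂w₁ = x = 5

∂L/∂w₁ = -58 × -2 × 1 × 5 = 580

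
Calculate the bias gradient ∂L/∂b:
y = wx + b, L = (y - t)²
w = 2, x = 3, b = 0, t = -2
∂L/∂b = 16

y = wx + b = (2)(3) + 0 = 6
∂L/∂y = 2(y - t) = 2(6 - -2) = 16
∂y/∂b = 1
∂L/∂b = ∂L/∂y · ∂y/∂b = 16 × 1 = 16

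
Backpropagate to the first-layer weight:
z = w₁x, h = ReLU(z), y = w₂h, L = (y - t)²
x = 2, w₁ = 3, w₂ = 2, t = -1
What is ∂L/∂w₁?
∂L/∂w₁ = 104

Forward pass:
z = w₁x = 3×2 = 6
h = ReLU(6) = 6
y = w₂h = 2×6 = 12

Backward pass:
∂L/∂y = 2(y - t) = 2(12 - -1) = 26
∂y/∂h = w₂ = 2
∂h/∂z = 1 (ReLU derivative)
∂z/∂w₁ = x = 2

∂L/∂w₁ = 26 × 2 × 1 × 2 = 104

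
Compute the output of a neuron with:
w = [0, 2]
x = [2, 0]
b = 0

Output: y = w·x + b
y = 0

y = (0)(2) + (2)(0) + 0 = 0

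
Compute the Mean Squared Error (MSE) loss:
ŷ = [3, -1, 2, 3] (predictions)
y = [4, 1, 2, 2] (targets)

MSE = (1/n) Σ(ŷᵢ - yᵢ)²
MSE = 1.5

MSE = (1/4)((3-4)² + (-1-1)² + (2-2)² + (3-2)²) = (1/4)(1 + 4 + 0 + 1) = 1.5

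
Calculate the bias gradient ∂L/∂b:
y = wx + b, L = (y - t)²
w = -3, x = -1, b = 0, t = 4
∂L/∂b = -2

y = wx + b = (-3)(-1) + 0 = 3
∂L/∂y = 2(y - t) = 2(3 - 4) = -2
∂y/∂b = 1
∂L/∂b = ∂L/∂y · ∂y/∂b = -2 × 1 = -2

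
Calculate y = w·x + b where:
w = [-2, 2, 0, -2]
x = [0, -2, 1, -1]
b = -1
y = -3

y = (-2)(0) + (2)(-2) + (0)(1) + (-2)(-1) + -1 = -3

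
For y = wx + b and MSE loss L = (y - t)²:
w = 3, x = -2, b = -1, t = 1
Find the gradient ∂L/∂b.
∂L/∂b = -16

y = wx + b = (3)(-2) + -1 = -7
∂L/∂y = 2(y - t) = 2(-7 - 1) = -16
∂y/∂b = 1
∂L/∂b = ∂L/∂y · ∂y/∂b = -16 × 1 = -16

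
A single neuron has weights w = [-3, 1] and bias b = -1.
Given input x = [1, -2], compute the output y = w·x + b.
y = -6

y = (-3)(1) + (1)(-2) + -1 = -6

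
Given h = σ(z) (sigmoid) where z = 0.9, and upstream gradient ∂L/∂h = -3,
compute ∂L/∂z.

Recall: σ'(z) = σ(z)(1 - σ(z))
∂L/∂z = -0.6165

σ(0.9) = 0.7109
σ'(0.9) = σ(0.9)(1 - σ(0.9)) = 0.7109 × 0.2891 = 0.2055
∂L/∂z = ∂L/∂h · σ'(z) = -3 × 0.2055 = -0.6165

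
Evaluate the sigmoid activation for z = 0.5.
0.6225

sigmoid(0.5) = 1/(1 + e^(-0.5)) = 1/(1 + 0.6065) = 0.6225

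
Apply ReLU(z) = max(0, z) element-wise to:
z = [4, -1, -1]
h = [4, 0, 0]

ReLU applied element-wise: max(0,4)=4, max(0,-1)=0, max(0,-1)=0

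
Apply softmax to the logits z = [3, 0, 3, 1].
p = [0.4576, 0.0228, 0.4576, 0.0619]

exp(z) = [20.09, 1, 20.09, 2.718]
Sum = 43.89
p = [0.4576, 0.0228, 0.4576, 0.0619]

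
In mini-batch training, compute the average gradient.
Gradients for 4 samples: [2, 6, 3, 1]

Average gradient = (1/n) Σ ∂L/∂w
Average gradient = 3

Average = (1/4)(2 + 6 + 3 + 1) = 12/4 = 3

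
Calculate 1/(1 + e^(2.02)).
0.1171

sigmoid(-2.02) = 1/(1 + e^(2.02)) = 1/(1 + 7.538) = 0.1171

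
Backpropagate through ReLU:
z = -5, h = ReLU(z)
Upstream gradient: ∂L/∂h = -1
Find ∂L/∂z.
∂L/∂z = 0

h = ReLU(-5) = 0
Since z < 0: ∂h/∂z = 0
∂L/∂z = ∂L/∂h · ∂h/∂z = -1 × 0 = 0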